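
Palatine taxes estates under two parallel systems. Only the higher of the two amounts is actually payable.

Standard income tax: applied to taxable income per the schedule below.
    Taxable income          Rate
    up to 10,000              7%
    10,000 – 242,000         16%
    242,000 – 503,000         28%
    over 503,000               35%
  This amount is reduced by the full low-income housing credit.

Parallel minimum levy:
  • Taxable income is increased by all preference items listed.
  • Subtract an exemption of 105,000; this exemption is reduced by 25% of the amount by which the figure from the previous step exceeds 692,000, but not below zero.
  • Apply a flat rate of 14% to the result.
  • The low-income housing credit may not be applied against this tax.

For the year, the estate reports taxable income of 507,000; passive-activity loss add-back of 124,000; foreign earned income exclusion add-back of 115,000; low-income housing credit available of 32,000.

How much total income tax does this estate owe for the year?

91,630

Standard income tax:
  10,000 × 7% = 700
  232,000 × 16% = 37,120
  261,000 × 28% = 73,080
  4,000 × 35% = 1,400
  → 112,300
  Less low-income housing credit 32,000 → 80,300

Parallel minimum levy:
  Adjusted income: 507,000 + 124,000 + 115,000 = 746,000
  Exemption: 105,000 − 25% × (746,000 − 692,000) = 105,000 − 13,500 = 91,500
  Base: 746,000 − 91,500 = 654,500
  654,500 × 14% = 91,630

91,630 > 80,300, so the parallel minimum levy is the binding amount.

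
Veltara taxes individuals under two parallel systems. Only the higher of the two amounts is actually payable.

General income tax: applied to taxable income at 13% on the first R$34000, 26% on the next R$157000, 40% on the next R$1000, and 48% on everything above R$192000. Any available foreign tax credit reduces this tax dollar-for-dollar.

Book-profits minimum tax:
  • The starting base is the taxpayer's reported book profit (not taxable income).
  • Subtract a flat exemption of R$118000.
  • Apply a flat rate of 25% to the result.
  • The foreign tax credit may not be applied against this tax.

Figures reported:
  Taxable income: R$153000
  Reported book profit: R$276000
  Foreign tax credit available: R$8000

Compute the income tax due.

R$39500

Book-profits minimum tax:
  Base (reported book profit): R$276000
  Less exemption R$118000 → base R$158000
  R$158000 × 25% = R$39500

General income tax:
  R$34000 × 13% = R$4420
  R$119000 × 26% = R$30940
  → R$35360
  Less foreign tax credit R$8000 → R$27360

R$39500 > R$27360, so the book-profits minimum tax is the binding amount.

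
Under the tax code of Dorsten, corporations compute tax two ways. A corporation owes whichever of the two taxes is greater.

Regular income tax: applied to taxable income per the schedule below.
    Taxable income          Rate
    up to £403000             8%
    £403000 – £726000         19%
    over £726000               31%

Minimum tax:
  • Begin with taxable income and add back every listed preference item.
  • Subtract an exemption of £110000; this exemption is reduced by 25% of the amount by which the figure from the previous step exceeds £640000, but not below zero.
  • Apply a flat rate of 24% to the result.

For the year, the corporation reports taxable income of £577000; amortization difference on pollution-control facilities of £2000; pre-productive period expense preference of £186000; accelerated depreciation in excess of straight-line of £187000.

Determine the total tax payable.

£220800

Regular income tax:
  £403000 × 8% = £32240
  £174000 × 19% = £33060
  → £65300

Minimum tax:
  Adjusted income: £577000 + £2000 + £186000 + £187000 = £952000
  Exemption: £110000 − 25% × (£952000 − £640000) = £110000 − £78000 = £32000
  Base: £952000 − £32000 = £920000
  £920000 × 24% = £220800

£220800 > £65300, so the minimum tax is the binding amount.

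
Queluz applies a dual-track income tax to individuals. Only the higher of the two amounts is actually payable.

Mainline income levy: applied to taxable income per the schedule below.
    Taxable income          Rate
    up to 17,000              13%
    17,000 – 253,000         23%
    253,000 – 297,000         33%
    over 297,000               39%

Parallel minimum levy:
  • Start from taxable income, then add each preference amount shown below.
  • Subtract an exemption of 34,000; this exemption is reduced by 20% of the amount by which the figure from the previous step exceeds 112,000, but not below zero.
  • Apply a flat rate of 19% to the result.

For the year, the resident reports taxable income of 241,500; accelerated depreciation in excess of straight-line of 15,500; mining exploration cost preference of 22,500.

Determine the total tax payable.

Mainline income levy:
  17,000 × 13% = 2,210
  224,500 × 23% = 51,635
  → 53,845

Parallel minimum levy:
  Adjusted income: 241,500 + 15,500 + 22,500 = 279,500
  Exemption: 34,000 − 20% × (279,500 − 112,000) = 34,000 − 33,500 = 500
  Base: 279,500 − 500 = 279,000
  279,000 × 19% = 53,010

53,845 > 53,010, so the mainline income levy governs.

53,845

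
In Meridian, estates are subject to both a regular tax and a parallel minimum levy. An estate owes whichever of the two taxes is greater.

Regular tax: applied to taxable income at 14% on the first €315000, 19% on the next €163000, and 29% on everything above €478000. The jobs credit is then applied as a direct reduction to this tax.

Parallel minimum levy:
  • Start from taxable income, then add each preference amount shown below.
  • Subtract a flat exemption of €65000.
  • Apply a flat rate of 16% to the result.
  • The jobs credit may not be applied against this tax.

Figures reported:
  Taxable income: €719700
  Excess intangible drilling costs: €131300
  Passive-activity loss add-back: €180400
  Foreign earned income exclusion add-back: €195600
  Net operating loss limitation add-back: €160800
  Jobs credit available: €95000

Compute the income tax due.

€211648

Regular tax:
  €315000 × 14% = €44100
  €163000 × 19% = €30970
  €241700 × 29% = €70093
  → €145163
  Less jobs credit €95000 → €50163

Parallel minimum levy:
  Adjusted income: €719700 + €131300 + €180400 + €195600 + €160800 = €1387800
  Less exemption €65000 → base €1322800
  €1322800 × 16% = €211648

€211648 > €50163, so the parallel minimum levy is the binding amount.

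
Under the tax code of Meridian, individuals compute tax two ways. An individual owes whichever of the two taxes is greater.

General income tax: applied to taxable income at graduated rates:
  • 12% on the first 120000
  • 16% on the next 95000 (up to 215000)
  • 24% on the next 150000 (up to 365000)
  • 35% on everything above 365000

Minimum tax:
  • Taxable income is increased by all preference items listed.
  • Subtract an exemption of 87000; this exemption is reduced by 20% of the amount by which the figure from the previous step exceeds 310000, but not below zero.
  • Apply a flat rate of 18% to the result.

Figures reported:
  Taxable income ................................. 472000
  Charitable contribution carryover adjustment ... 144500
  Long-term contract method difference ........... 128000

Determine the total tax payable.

Minimum tax:
  Adjusted income: 472000 + 144500 + 128000 = 744500
  Exemption: 87000 − 20% × (744500 − 310000) = 87000 − 86900 = 100
  Base: 744500 − 100 = 744400
  744400 × 18% = 133992

General income tax:
  120000 × 12% = 14400
  95000 × 16% = 15200
  150000 × 24% = 36000
  107000 × 35% = 37450
  → 103050

133992 > 103050, so the minimum tax is the binding amount.

133992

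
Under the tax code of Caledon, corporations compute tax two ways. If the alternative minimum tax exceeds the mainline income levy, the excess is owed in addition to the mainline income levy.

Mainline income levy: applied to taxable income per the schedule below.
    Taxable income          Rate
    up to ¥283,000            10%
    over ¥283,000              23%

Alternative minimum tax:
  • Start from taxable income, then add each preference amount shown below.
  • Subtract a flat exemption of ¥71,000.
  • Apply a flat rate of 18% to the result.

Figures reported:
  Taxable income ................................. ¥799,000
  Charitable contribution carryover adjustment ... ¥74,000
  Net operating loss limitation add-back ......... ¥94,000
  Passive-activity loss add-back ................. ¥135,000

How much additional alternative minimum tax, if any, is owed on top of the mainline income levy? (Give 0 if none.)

Alternative minimum tax:
  Adjusted income: ¥799,000 + ¥74,000 + ¥94,000 + ¥135,000 = ¥1,102,000
  Less exemption ¥71,000 → base ¥1,031,000
  ¥1,031,000 × 18% = ¥185,580

Mainline income levy:
  ¥283,000 × 10% = ¥28,300
  ¥516,000 × 23% = ¥118,680
  → ¥146,980

Excess of alternative minimum tax over mainline income levy: ¥185,580 − ¥146,980 = ¥38,600.

¥38,600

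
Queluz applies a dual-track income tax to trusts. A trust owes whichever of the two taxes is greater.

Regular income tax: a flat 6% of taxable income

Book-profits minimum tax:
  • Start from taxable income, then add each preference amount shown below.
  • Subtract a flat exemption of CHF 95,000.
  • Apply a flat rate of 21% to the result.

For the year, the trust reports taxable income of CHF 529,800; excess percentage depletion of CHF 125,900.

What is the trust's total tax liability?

Book-profits minimum tax:
  Adjusted income: CHF 529,800 + CHF 125,900 = CHF 655,700
  Less exemption CHF 95,000 → base CHF 560,700
  CHF 560,700 × 21% = CHF 117,747

Regular income tax:
  CHF 529,800 × 6% = CHF 31,788

CHF 117,747 > CHF 31,788, so the book-profits minimum tax is the binding amount.

CHF 117,747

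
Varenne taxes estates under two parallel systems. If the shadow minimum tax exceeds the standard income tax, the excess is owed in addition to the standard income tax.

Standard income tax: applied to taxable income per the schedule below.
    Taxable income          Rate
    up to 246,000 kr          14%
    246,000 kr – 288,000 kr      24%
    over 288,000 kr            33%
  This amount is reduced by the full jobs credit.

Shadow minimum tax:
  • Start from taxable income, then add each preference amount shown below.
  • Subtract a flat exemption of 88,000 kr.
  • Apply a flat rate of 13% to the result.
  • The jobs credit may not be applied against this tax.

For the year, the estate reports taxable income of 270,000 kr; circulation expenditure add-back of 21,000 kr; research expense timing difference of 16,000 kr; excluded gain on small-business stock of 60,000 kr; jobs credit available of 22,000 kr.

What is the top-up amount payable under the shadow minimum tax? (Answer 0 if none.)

Standard income tax:
  246,000 kr × 14% = 34,440 kr
  24,000 kr × 24% = 5,760 kr
  → 40,200 kr
  Less jobs credit 22,000 kr → 18,200 kr

Shadow minimum tax:
  Adjusted income: 270,000 kr + 21,000 kr + 16,000 kr + 60,000 kr = 367,000 kr
  Less exemption 88,000 kr → base 279,000 kr
  279,000 kr × 13% = 36,270 kr

Excess of shadow minimum tax over standard income tax: 36,270 kr − 18,200 kr = 18,070 kr.

18,070 kr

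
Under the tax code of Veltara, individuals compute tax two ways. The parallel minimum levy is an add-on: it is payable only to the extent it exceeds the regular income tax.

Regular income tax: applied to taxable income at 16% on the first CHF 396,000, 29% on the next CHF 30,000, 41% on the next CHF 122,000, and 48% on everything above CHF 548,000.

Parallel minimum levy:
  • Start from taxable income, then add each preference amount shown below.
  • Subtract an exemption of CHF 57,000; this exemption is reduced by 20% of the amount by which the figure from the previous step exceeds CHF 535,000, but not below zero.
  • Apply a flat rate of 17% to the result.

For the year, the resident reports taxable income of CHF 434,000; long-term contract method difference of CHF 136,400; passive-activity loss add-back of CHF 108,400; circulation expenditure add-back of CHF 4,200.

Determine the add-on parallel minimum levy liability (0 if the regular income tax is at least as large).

CHF 36,112

Parallel minimum levy:
  Adjusted income: CHF 434,000 + CHF 136,400 + CHF 108,400 + CHF 4,200 = CHF 683,000
  Exemption: CHF 57,000 − 20% × (CHF 683,000 − CHF 535,000) = CHF 57,000 − CHF 29,600 = CHF 27,400
  Base: CHF 683,000 − CHF 27,400 = CHF 655,600
  CHF 655,600 × 17% = CHF 111,452

Regular income tax:
  CHF 396,000 × 16% = CHF 63,360
  CHF 30,000 × 29% = CHF 8,700
  CHF 8,000 × 41% = CHF 3,280
  → CHF 75,340

Excess of parallel minimum levy over regular income tax: CHF 111,452 − CHF 75,340 = CHF 36,112.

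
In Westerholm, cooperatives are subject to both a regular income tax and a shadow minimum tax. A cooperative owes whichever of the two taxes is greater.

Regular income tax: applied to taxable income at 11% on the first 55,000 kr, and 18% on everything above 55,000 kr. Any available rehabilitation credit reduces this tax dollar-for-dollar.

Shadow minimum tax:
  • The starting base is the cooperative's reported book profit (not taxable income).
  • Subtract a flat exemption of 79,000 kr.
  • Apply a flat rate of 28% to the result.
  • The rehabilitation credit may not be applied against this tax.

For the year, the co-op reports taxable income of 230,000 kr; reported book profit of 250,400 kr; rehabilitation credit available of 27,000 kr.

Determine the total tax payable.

Regular income tax:
  55,000 kr × 11% = 6,050 kr
  175,000 kr × 18% = 31,500 kr
  → 37,550 kr
  Less rehabilitation credit 27,000 kr → 10,550 kr

Shadow minimum tax:
  Base (reported book profit): 250,400 kr
  Less exemption 79,000 kr → base 171,400 kr
  171,400 kr × 28% = 47,992 kr

47,992 kr > 10,550 kr, so the shadow minimum tax is the binding amount.

47,992 kr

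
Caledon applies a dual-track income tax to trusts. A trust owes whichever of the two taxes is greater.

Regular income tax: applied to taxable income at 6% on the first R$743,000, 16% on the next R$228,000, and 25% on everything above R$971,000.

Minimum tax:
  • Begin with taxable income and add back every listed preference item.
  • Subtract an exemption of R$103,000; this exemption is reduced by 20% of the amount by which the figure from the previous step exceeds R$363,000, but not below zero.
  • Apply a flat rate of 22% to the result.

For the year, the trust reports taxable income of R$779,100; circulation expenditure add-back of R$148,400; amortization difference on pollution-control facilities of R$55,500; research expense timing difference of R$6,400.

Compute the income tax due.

Regular income tax:
  R$743,000 × 6% = R$44,580
  R$36,100 × 16% = R$5,776
  → R$50,356

Minimum tax:
  Adjusted income: R$779,100 + R$148,400 + R$55,500 + R$6,400 = R$989,400
  Exemption: 20% × (R$989,400 − R$363,000) = R$125,280 ≥ R$103,000, so the exemption is fully phased out
  Base: R$989,400 − R$0 = R$989,400
  R$989,400 × 22% = R$217,668

R$217,668 > R$50,356, so the minimum tax is the binding amount.

R$217,668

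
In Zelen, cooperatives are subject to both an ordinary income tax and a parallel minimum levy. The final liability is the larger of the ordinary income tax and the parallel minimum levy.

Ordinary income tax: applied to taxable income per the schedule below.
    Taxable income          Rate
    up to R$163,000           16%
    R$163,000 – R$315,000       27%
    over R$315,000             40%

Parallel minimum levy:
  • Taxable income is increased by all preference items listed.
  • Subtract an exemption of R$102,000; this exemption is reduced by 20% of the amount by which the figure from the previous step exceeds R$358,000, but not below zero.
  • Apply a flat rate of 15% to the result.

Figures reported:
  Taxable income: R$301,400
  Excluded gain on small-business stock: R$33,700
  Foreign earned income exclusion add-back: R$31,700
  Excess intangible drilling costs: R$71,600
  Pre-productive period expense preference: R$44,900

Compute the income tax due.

R$63,448

Ordinary income tax:
  R$163,000 × 16% = R$26,080
  R$138,400 × 27% = R$37,368
  → R$63,448

Parallel minimum levy:
  Adjusted income: R$301,400 + R$33,700 + R$31,700 + R$71,600 + R$44,900 = R$483,300
  Exemption: R$102,000 − 20% × (R$483,300 − R$358,000) = R$102,000 − R$25,060 = R$76,940
  Base: R$483,300 − R$76,940 = R$406,360
  R$406,360 × 15% = R$60,954

R$63,448 > R$60,954, so the ordinary income tax governs.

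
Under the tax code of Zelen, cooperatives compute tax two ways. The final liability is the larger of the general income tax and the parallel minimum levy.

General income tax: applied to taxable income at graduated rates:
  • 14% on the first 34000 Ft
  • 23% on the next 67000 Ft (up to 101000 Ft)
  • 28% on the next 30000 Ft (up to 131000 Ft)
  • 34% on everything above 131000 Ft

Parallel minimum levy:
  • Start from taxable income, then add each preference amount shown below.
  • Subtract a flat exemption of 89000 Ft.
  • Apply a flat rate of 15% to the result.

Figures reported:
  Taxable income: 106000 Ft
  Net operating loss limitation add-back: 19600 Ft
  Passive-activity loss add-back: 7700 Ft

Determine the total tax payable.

Parallel minimum levy:
  Adjusted income: 106000 Ft + 19600 Ft + 7700 Ft = 133300 Ft
  Less exemption 89000 Ft → base 44300 Ft
  44300 Ft × 15% = 6645 Ft

General income tax:
  34000 Ft × 14% = 4760 Ft
  67000 Ft × 23% = 15410 Ft
  5000 Ft × 28% = 1400 Ft
  → 21570 Ft

21570 Ft > 6645 Ft, so the general income tax governs.

21570 Ft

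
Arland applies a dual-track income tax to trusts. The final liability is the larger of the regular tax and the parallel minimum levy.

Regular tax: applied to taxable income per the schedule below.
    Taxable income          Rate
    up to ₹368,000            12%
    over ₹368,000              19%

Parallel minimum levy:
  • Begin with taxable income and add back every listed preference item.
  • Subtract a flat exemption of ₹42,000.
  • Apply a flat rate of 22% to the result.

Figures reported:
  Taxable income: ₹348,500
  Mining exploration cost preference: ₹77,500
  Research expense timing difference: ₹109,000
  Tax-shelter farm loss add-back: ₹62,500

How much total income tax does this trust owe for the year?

Regular tax:
  ₹348,500 × 12% = ₹41,820

Parallel minimum levy:
  Adjusted income: ₹348,500 + ₹77,500 + ₹109,000 + ₹62,500 = ₹597,500
  Less exemption ₹42,000 → base ₹555,500
  ₹555,500 × 22% = ₹122,210

₹122,210 > ₹41,820, so the parallel minimum levy is the binding amount.

₹122,210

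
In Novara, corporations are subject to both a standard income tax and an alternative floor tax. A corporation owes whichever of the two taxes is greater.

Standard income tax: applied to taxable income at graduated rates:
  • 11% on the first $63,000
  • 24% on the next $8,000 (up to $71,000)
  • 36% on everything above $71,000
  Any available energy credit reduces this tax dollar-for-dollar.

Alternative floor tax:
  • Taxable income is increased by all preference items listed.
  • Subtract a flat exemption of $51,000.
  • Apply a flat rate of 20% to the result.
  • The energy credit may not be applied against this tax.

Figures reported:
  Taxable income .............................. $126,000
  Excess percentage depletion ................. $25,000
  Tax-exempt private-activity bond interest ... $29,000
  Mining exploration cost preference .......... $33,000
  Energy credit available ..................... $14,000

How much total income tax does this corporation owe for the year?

Alternative floor tax:
  Adjusted income: $126,000 + $25,000 + $29,000 + $33,000 = $213,000
  Less exemption $51,000 → base $162,000
  $162,000 × 20% = $32,400

Standard income tax:
  $63,000 × 11% = $6,930
  $8,000 × 24% = $1,920
  $55,000 × 36% = $19,800
  → $28,650
  Less energy credit $14,000 → $14,650

$32,400 > $14,650, so the alternative floor tax is the binding amount.

$32,400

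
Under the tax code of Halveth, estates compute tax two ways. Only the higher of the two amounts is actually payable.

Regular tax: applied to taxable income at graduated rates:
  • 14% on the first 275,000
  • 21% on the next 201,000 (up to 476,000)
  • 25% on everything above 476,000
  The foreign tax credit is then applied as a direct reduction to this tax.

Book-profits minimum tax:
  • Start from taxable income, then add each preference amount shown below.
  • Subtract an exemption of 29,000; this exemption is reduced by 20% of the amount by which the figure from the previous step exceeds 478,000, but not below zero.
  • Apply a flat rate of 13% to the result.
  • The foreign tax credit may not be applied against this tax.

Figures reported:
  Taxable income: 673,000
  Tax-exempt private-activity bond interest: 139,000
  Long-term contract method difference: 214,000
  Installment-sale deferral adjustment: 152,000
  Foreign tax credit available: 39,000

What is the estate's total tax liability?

153,140

Regular tax:
  275,000 × 14% = 38,500
  201,000 × 21% = 42,210
  197,000 × 25% = 49,250
  → 129,960
  Less foreign tax credit 39,000 → 90,960

Book-profits minimum tax:
  Adjusted income: 673,000 + 139,000 + 214,000 + 152,000 = 1,178,000
  Exemption: 20% × (1,178,000 − 478,000) = 140,000 ≥ 29,000, so the exemption is fully phased out
  Base: 1,178,000 − 0 = 1,178,000
  1,178,000 × 13% = 153,140

153,140 > 90,960, so the book-profits minimum tax is the binding amount.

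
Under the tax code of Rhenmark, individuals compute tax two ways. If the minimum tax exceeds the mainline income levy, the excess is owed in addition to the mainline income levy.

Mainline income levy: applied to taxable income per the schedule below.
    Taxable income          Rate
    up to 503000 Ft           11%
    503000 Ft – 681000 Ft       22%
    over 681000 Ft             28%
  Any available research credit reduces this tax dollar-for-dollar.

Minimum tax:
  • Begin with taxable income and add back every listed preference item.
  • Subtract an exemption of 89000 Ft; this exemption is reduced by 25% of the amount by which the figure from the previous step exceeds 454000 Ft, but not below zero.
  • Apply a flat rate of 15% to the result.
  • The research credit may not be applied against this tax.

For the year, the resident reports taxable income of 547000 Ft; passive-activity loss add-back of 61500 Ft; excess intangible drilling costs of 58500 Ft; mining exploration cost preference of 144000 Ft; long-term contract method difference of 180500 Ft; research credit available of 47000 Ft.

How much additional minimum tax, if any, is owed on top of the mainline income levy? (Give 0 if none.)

Mainline income levy:
  503000 Ft × 11% = 55330 Ft
  44000 Ft × 22% = 9680 Ft
  → 65010 Ft
  Less research credit 47000 Ft → 18010 Ft

Minimum tax:
  Adjusted income: 547000 Ft + 61500 Ft + 58500 Ft + 144000 Ft + 180500 Ft = 991500 Ft
  Exemption: 25% × (991500 Ft − 454000 Ft) = 134375 Ft ≥ 89000 Ft, so the exemption is fully phased out
  Base: 991500 Ft − 0 Ft = 991500 Ft
  991500 Ft × 15% = 148725 Ft

Excess of minimum tax over mainline income levy: 148725 Ft − 18010 Ft = 130715 Ft.

130715 Ft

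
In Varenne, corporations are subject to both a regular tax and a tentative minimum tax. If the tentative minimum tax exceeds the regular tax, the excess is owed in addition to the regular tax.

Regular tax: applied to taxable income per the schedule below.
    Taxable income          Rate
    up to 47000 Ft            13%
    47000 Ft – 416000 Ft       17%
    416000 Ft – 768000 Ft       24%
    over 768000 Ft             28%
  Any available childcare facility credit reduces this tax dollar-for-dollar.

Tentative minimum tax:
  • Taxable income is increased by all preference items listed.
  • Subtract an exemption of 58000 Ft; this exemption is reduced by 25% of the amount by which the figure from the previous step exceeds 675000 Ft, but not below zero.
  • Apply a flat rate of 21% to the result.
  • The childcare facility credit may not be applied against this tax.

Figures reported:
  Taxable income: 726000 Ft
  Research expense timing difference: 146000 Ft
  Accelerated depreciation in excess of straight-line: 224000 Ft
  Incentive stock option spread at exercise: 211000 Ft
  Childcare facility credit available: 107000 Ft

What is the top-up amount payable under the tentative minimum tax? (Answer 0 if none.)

238230 Ft

Tentative minimum tax:
  Adjusted income: 726000 Ft + 146000 Ft + 224000 Ft + 211000 Ft = 1307000 Ft
  Exemption: 25% × (1307000 Ft − 675000 Ft) = 158000 Ft ≥ 58000 Ft, so the exemption is fully phased out
  Base: 1307000 Ft − 0 Ft = 1307000 Ft
  1307000 Ft × 21% = 274470 Ft

Regular tax:
  47000 Ft × 13% = 6110 Ft
  369000 Ft × 17% = 62730 Ft
  310000 Ft × 24% = 74400 Ft
  → 143240 Ft
  Less childcare facility credit 107000 Ft → 36240 Ft

Excess of tentative minimum tax over regular tax: 274470 Ft − 36240 Ft = 238230 Ft.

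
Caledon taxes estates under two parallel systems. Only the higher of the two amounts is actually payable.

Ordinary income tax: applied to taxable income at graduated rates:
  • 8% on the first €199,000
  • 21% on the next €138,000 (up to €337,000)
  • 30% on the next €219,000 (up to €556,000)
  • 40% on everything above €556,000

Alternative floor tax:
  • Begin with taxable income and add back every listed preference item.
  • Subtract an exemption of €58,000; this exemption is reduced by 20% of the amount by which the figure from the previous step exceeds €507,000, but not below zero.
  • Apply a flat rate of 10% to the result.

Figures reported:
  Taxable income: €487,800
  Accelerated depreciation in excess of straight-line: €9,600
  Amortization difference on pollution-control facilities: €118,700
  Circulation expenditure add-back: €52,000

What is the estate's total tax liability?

Alternative floor tax:
  Adjusted income: €487,800 + €9,600 + €118,700 + €52,000 = €668,100
  Exemption: €58,000 − 20% × (€668,100 − €507,000) = €58,000 − €32,220 = €25,780
  Base: €668,100 − €25,780 = €642,320
  €642,320 × 10% = €64,232

Ordinary income tax:
  €199,000 × 8% = €15,920
  €138,000 × 21% = €28,980
  €150,800 × 30% = €45,240
  → €90,140

€90,140 > €64,232, so the ordinary income tax governs.

€90,140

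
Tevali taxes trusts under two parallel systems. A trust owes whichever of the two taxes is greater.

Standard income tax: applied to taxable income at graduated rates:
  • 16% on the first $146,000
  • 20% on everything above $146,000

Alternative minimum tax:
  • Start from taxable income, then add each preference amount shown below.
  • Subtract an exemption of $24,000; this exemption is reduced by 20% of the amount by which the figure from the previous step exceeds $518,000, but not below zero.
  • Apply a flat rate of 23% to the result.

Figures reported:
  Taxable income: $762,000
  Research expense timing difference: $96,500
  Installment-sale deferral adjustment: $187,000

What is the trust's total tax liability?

$240,465

Alternative minimum tax:
  Adjusted income: $762,000 + $96,500 + $187,000 = $1,045,500
  Exemption: 20% × ($1,045,500 − $518,000) = $105,500 ≥ $24,000, so the exemption is fully phased out
  Base: $1,045,500 − $0 = $1,045,500
  $1,045,500 × 23% = $240,465

Standard income tax:
  $146,000 × 16% = $23,360
  $616,000 × 20% = $123,200
  → $146,560

$240,465 > $146,560, so the alternative minimum tax is the binding amount.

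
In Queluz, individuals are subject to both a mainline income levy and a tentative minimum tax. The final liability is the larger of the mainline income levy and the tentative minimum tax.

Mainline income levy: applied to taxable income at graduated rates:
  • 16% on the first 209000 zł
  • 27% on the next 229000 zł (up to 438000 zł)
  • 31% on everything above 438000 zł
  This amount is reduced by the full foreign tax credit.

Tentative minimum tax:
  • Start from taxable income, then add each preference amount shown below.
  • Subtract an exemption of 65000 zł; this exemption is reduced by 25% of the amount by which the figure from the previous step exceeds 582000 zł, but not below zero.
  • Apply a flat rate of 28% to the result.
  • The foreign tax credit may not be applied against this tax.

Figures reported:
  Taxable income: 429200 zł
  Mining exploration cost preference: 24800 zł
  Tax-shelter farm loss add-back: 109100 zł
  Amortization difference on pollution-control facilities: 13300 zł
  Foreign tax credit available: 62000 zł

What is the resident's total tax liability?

Mainline income levy:
  209000 zł × 16% = 33440 zł
  220200 zł × 27% = 59454 zł
  → 92894 zł
  Less foreign tax credit 62000 zł → 30894 zł

Tentative minimum tax:
  Adjusted income: 429200 zł + 24800 zł + 109100 zł + 13300 zł = 576400 zł
  Exemption: 576400 zł ≤ 582000 zł, so full 65000 zł applies
  Base: 576400 zł − 65000 zł = 511400 zł
  511400 zł × 28% = 143192 zł

143192 zł > 30894 zł, so the tentative minimum tax is the binding amount.

143192 zł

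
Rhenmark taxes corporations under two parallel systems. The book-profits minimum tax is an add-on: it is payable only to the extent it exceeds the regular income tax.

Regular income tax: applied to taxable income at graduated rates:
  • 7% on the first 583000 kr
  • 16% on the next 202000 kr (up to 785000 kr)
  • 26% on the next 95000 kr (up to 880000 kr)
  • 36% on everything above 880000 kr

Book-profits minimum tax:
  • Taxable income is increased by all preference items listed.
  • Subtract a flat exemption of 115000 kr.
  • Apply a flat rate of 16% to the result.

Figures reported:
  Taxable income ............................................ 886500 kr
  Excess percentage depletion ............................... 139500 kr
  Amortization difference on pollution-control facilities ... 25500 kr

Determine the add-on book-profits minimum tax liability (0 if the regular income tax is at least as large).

Regular income tax:
  583000 kr × 7% = 40810 kr
  202000 kr × 16% = 32320 kr
  95000 kr × 26% = 24700 kr
  6500 kr × 36% = 2340 kr
  → 100170 kr

Book-profits minimum tax:
  Adjusted income: 886500 kr + 139500 kr + 25500 kr = 1051500 kr
  Less exemption 115000 kr → base 936500 kr
  936500 kr × 16% = 149840 kr

Excess of book-profits minimum tax over regular income tax: 149840 kr − 100170 kr = 49670 kr.

49670 kr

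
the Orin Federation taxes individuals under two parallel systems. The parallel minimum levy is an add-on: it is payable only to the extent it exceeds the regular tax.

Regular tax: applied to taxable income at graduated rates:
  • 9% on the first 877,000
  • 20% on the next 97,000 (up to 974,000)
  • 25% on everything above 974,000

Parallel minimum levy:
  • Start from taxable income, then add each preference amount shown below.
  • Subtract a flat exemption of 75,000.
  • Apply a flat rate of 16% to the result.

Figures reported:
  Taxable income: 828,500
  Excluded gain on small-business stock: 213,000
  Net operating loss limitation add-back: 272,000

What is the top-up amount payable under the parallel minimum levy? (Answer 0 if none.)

123,595

Regular tax:
  828,500 × 9% = 74,565

Parallel minimum levy:
  Adjusted income: 828,500 + 213,000 + 272,000 = 1,313,500
  Less exemption 75,000 → base 1,238,500
  1,238,500 × 16% = 198,160

Excess of parallel minimum levy over regular tax: 198,160 − 74,565 = 123,595.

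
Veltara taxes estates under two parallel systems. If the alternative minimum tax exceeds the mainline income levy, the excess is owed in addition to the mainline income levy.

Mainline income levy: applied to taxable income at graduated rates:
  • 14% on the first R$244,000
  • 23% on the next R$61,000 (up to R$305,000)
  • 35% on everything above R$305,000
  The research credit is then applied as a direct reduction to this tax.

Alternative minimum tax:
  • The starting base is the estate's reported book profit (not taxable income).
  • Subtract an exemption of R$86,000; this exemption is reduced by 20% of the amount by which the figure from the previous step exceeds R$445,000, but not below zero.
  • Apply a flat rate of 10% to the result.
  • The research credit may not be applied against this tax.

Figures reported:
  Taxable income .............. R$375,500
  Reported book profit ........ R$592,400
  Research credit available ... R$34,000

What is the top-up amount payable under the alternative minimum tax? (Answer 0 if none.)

R$14,723

Mainline income levy:
  R$244,000 × 14% = R$34,160
  R$61,000 × 23% = R$14,030
  R$70,500 × 35% = R$24,675
  → R$72,865
  Less research credit R$34,000 → R$38,865

Alternative minimum tax:
  Base (reported book profit): R$592,400
  Exemption: R$86,000 − 20% × (R$592,400 − R$445,000) = R$86,000 − R$29,480 = R$56,520
  Base: R$592,400 − R$56,520 = R$535,880
  R$535,880 × 10% = R$53,588

Excess of alternative minimum tax over mainline income levy: R$53,588 − R$38,865 = R$14,723.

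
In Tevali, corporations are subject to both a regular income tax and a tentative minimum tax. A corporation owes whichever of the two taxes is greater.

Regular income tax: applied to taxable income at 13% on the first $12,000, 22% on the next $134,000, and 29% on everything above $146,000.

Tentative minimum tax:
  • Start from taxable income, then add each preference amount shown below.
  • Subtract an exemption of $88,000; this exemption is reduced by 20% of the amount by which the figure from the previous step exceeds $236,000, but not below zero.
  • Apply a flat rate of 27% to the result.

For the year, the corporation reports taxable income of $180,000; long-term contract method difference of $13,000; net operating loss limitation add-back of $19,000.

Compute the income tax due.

$40,900

Tentative minimum tax:
  Adjusted income: $180,000 + $13,000 + $19,000 = $212,000
  Exemption: $212,000 ≤ $236,000, so full $88,000 applies
  Base: $212,000 − $88,000 = $124,000
  $124,000 × 27% = $33,480

Regular income tax:
  $12,000 × 13% = $1,560
  $134,000 × 22% = $29,480
  $34,000 × 29% = $9,860
  → $40,900

$40,900 > $33,480, so the regular income tax governs.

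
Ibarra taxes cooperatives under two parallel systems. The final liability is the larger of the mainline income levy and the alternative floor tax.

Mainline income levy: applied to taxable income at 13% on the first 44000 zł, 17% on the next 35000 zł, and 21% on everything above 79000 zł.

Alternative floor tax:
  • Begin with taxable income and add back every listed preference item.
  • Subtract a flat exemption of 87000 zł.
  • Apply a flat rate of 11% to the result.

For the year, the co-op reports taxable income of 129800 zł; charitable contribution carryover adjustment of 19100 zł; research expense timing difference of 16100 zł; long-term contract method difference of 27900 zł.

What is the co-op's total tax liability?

Alternative floor tax:
  Adjusted income: 129800 zł + 19100 zł + 16100 zł + 27900 zł = 192900 zł
  Less exemption 87000 zł → base 105900 zł
  105900 zł × 11% = 11649 zł

Mainline income levy:
  44000 zł × 13% = 5720 zł
  35000 zł × 17% = 5950 zł
  50800 zł × 21% = 10668 zł
  → 22338 zł

22338 zł > 11649 zł, so the mainline income levy governs.

22338 zł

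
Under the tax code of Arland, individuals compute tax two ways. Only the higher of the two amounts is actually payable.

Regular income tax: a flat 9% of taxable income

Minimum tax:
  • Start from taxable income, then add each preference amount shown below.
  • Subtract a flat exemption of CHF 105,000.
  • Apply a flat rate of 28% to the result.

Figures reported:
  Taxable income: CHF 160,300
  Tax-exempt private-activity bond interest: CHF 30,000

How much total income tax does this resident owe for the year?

Minimum tax:
  Adjusted income: CHF 160,300 + CHF 30,000 = CHF 190,300
  Less exemption CHF 105,000 → base CHF 85,300
  CHF 85,300 × 28% = CHF 23,884

Regular income tax:
  CHF 160,300 × 9% = CHF 14,427

CHF 23,884 > CHF 14,427, so the minimum tax is the binding amount.

CHF 23,884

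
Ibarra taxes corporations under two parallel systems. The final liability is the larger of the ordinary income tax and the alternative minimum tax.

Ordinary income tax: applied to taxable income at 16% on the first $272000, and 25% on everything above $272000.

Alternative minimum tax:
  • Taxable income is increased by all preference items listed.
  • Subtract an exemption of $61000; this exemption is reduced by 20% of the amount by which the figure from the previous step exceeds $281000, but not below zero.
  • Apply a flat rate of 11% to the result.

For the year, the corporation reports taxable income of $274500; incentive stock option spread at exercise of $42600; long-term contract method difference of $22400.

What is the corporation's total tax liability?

$44145

Ordinary income tax:
  $272000 × 16% = $43520
  $2500 × 25% = $625
  → $44145

Alternative minimum tax:
  Adjusted income: $274500 + $42600 + $22400 = $339500
  Exemption: $61000 − 20% × ($339500 − $281000) = $61000 − $11700 = $49300
  Base: $339500 − $49300 = $290200
  $290200 × 11% = $31922

$44145 > $31922, so the ordinary income tax governs.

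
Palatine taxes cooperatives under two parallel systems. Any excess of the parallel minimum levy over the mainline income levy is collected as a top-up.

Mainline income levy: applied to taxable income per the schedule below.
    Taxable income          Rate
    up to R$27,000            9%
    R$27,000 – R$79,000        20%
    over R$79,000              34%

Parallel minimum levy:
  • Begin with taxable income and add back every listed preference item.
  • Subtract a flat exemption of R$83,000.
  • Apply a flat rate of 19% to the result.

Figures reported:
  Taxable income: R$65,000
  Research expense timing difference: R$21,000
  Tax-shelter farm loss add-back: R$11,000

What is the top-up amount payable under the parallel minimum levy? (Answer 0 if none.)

R$0

Mainline income levy:
  R$27,000 × 9% = R$2,430
  R$38,000 × 20% = R$7,600
  → R$10,030

Parallel minimum levy:
  Adjusted income: R$65,000 + R$21,000 + R$11,000 = R$97,000
  Less exemption R$83,000 → base R$14,000
  R$14,000 × 19% = R$2,660

R$2,660 ≤ R$10,030, so no add-on is due.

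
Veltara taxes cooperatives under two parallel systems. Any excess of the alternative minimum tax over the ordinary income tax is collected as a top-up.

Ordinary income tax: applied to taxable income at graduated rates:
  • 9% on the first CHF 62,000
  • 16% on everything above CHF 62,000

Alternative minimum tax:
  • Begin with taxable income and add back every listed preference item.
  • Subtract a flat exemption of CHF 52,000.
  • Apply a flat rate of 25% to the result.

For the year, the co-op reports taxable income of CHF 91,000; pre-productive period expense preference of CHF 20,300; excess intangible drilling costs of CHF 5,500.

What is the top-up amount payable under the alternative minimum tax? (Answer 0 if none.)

CHF 5,980

Ordinary income tax:
  CHF 62,000 × 9% = CHF 5,580
  CHF 29,000 × 16% = CHF 4,640
  → CHF 10,220

Alternative minimum tax:
  Adjusted income: CHF 91,000 + CHF 20,300 + CHF 5,500 = CHF 116,800
  Less exemption CHF 52,000 → base CHF 64,800
  CHF 64,800 × 25% = CHF 16,200

Excess of alternative minimum tax over ordinary income tax: CHF 16,200 − CHF 10,220 = CHF 5,980.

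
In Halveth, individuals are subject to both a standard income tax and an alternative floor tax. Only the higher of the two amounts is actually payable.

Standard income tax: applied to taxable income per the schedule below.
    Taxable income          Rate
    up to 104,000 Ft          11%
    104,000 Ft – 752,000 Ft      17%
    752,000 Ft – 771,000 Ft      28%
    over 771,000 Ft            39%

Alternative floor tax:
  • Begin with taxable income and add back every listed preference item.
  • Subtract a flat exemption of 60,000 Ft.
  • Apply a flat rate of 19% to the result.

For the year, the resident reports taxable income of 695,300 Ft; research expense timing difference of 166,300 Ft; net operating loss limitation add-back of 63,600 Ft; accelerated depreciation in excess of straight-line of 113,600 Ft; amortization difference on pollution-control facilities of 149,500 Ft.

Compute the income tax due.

Standard income tax:
  104,000 Ft × 11% = 11,440 Ft
  591,300 Ft × 17% = 100,521 Ft
  → 111,961 Ft

Alternative floor tax:
  Adjusted income: 695,300 Ft + 166,300 Ft + 63,600 Ft + 113,600 Ft + 149,500 Ft = 1,188,300 Ft
  Less exemption 60,000 Ft → base 1,128,300 Ft
  1,128,300 Ft × 19% = 214,377 Ft

214,377 Ft > 111,961 Ft, so the alternative floor tax is the binding amount.

214,377 Ft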